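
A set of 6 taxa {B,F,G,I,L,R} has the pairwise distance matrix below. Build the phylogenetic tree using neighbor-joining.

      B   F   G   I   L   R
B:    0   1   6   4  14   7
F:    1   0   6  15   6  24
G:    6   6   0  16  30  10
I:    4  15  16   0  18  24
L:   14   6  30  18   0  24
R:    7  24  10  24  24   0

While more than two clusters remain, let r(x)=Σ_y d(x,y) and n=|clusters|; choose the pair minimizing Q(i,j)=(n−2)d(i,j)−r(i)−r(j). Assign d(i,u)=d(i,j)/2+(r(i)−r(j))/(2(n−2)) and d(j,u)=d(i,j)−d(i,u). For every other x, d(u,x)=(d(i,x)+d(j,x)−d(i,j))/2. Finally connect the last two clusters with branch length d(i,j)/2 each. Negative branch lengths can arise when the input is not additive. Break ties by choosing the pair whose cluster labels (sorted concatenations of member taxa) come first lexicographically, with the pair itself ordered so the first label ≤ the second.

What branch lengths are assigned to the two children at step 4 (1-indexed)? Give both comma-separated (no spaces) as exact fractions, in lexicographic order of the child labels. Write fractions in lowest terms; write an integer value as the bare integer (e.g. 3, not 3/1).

step 1: merge (F,L) at d=6, Q=-120; branch lengths F→-2, L→8; new cluster FL
  updated: d(B,FL)=9/2, d(FL,G)=15, d(FL,I)=27/2, d(FL,R)=21
step 2: merge (G,R) at d=10, Q=-79; branch lengths G→5/2, R→15/2; new cluster GR
  updated: d(B,GR)=3/2, d(FL,GR)=13, d(GR,I)=15
step 3: merge (B,GR) at d=3/2, Q=-73/2; branch lengths B→-33/8, GR→45/8; new cluster BGR
  updated: d(BGR,FL)=8, d(BGR,I)=35/4
step 4: merge (BGR,FL) at d=8, Q=-121/4; branch lengths BGR→13/8, FL→51/8; new cluster BFGLR
  updated: d(BFGLR,I)=57/8
step 5: merge (BFGLR,I) at d=57/8; branch lengths BFGLR→57/16, I→57/16; new cluster BFGILR
final tree: (((B:-33/8,(G:5/2,R:15/2):45/8):13/8,(F:-2,L:8):51/8):57/16,I:57/16)
total length: 261/8

13/8,51/8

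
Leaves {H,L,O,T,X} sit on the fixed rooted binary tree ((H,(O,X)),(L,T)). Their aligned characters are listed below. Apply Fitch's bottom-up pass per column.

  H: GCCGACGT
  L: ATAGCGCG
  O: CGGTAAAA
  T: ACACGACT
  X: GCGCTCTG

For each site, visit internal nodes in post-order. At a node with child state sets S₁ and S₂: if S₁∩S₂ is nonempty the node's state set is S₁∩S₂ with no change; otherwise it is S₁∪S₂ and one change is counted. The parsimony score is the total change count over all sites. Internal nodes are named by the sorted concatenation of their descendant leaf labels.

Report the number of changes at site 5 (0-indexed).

3

OX@0: {C} ∪ {G} = {C,G} (union, +1)
HOX@0: {G} ∩ {C,G} = {G} (intersection, +0)
LT@0: {A} ∩ {A} = {A} (intersection, +0)
HLOTX@0: {G} ∪ {A} = {A,G} (union, +1)
OX@1: {G} ∪ {C} = {C,G} (union, +1)
HOX@1: {C} ∩ {C,G} = {C} (intersection, +0)
LT@1: {T} ∪ {C} = {C,T} (union, +1)
HLOTX@1: {C} ∩ {C,T} = {C} (intersection, +0)
OX@2: {G} ∩ {G} = {G} (intersection, +0)
HOX@2: {C} ∪ {G} = {C,G} (union, +1)
LT@2: {A} ∩ {A} = {A} (intersection, +0)
HLOTX@2: {C,G} ∪ {A} = {A,C,G} (union, +1)
OX@3: {T} ∪ {C} = {C,T} (union, +1)
HOX@3: {G} ∪ {C,T} = {C,G,T} (union, +1)
LT@3: {G} ∪ {C} = {C,G} (union, +1)
HLOTX@3: {C,G,T} ∩ {C,G} = {C,G} (intersection, +0)
OX@4: {A} ∪ {T} = {A,T} (union, +1)
HOX@4: {A} ∩ {A,T} = {A} (intersection, +0)
LT@4: {C} ∪ {G} = {C,G} (union, +1)
HLOTX@4: {A} ∪ {C,G} = {A,C,G} (union, +1)
OX@5: {A} ∪ {C} = {A,C} (union, +1)
HOX@5: {C} ∩ {A,C} = {C} (intersection, +0)
LT@5: {G} ∪ {A} = {A,G} (union, +1)
HLOTX@5: {C} ∪ {A,G} = {A,C,G} (union, +1)
OX@6: {A} ∪ {T} = {A,T} (union, +1)
HOX@6: {G} ∪ {A,T} = {A,G,T} (union, +1)
LT@6: {C} ∩ {C} = {C} (intersection, +0)
HLOTX@6: {A,G,T} ∪ {C} = {A,C,G,T} (union, +1)
OX@7: {A} ∪ {G} = {A,G} (union, +1)
HOX@7: {T} ∪ {A,G} = {A,G,T} (union, +1)
LT@7: {G} ∪ {T} = {G,T} (union, +1)
HLOTX@7: {A,G,T} ∩ {G,T} = {G,T} (intersection, +0)
per-site changes: [2, 2, 2, 3, 3, 3, 3, 3]; total = 21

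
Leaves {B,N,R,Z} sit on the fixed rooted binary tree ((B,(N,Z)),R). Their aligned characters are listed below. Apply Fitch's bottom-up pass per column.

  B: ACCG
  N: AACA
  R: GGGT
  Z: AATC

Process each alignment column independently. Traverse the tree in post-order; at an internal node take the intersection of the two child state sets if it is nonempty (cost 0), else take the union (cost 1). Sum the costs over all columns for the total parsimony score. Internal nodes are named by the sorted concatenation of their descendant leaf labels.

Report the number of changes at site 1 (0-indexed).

2

site 0, node NZ: N={A} ∩ Z={A} → {A} (+0)
site 0, node BNZ: B={A} ∩ NZ={A} → {A} (+0)
site 0, node BNRZ: BNZ={A} ∪ R={G} → {A,G} (+1)
site 1, node NZ: N={A} ∩ Z={A} → {A} (+0)
site 1, node BNZ: B={C} ∪ NZ={A} → {A,C} (+1)
site 1, node BNRZ: BNZ={A,C} ∪ R={G} → {A,C,G} (+1)
site 2, node NZ: N={C} ∪ Z={T} → {C,T} (+1)
site 2, node BNZ: B={C} ∩ NZ={C,T} → {C} (+0)
site 2, node BNRZ: BNZ={C} ∪ R={G} → {C,G} (+1)
site 3, node NZ: N={A} ∪ Z={C} → {A,C} (+1)
site 3, node BNZ: B={G} ∪ NZ={A,C} → {A,C,G} (+1)
site 3, node BNRZ: BNZ={A,C,G} ∪ R={T} → {A,C,G,T} (+1)
per-site changes: [1, 2, 2, 3]; total = 8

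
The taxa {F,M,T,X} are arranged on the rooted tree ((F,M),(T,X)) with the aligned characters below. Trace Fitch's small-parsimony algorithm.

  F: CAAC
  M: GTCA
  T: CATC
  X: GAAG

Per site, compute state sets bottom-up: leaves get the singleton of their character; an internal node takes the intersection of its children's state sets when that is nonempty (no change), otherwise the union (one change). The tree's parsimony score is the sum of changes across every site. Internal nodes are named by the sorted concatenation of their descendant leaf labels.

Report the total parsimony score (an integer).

7

FM@0: {C} ∪ {G} = {C,G} (union, +1)
TX@0: {C} ∪ {G} = {C,G} (union, +1)
FMTX@0: {C,G} ∩ {C,G} = {C,G} (intersection, +0)
FM@1: {A} ∪ {T} = {A,T} (union, +1)
TX@1: {A} ∩ {A} = {A} (intersection, +0)
FMTX@1: {A,T} ∩ {A} = {A} (intersection, +0)
FM@2: {A} ∪ {C} = {A,C} (union, +1)
TX@2: {T} ∪ {A} = {A,T} (union, +1)
FMTX@2: {A,C} ∩ {A,T} = {A} (intersection, +0)
FM@3: {C} ∪ {A} = {A,C} (union, +1)
TX@3: {C} ∪ {G} = {C,G} (union, +1)
FMTX@3: {A,C} ∩ {C,G} = {C} (intersection, +0)
per-site changes: [2, 1, 2, 2]; total = 7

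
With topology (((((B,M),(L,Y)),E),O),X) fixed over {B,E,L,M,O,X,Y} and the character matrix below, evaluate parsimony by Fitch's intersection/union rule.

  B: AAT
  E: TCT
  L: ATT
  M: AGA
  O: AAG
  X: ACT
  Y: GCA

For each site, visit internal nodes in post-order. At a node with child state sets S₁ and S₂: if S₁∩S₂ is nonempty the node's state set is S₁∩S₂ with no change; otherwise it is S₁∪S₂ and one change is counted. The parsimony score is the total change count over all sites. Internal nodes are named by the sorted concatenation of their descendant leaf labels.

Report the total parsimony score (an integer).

BM@0: {A} ∩ {A} = {A} (intersection, +0)
LY@0: {A} ∪ {G} = {A,G} (union, +1)
BLMY@0: {A} ∩ {A,G} = {A} (intersection, +0)
BELMY@0: {A} ∪ {T} = {A,T} (union, +1)
BELMOY@0: {A,T} ∩ {A} = {A} (intersection, +0)
BELMOXY@0: {A} ∩ {A} = {A} (intersection, +0)
BM@1: {A} ∪ {G} = {A,G} (union, +1)
LY@1: {T} ∪ {C} = {C,T} (union, +1)
BLMY@1: {A,G} ∪ {C,T} = {A,C,G,T} (union, +1)
BELMY@1: {A,C,G,T} ∩ {C} = {C} (intersection, +0)
BELMOY@1: {C} ∪ {A} = {A,C} (union, +1)
BELMOXY@1: {A,C} ∩ {C} = {C} (intersection, +0)
BM@2: {T} ∪ {A} = {A,T} (union, +1)
LY@2: {T} ∪ {A} = {A,T} (union, +1)
BLMY@2: {A,T} ∩ {A,T} = {A,T} (intersection, +0)
BELMY@2: {A,T} ∩ {T} = {T} (intersection, +0)
BELMOY@2: {T} ∪ {G} = {G,T} (union, +1)
BELMOXY@2: {G,T} ∩ {T} = {T} (intersection, +0)
per-site changes: [2, 4, 3]; total = 9

9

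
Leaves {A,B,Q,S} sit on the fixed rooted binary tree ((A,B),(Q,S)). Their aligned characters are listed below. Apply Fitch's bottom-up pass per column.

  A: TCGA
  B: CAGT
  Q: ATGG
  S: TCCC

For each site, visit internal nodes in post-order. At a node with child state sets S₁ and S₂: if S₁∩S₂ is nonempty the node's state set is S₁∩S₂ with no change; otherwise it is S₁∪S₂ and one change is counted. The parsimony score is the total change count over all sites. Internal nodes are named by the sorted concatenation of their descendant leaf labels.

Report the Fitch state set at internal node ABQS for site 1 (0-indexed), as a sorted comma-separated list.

C

[col 0] AB: children A:{T}, B:{C} ∪→ {C,T}; cost 1
[col 0] QS: children Q:{A}, S:{T} ∪→ {A,T}; cost 1
[col 0] ABQS: children AB:{C,T}, QS:{A,T} ∩→ {T}; cost 0
[col 1] AB: children A:{C}, B:{A} ∪→ {A,C}; cost 1
[col 1] QS: children Q:{T}, S:{C} ∪→ {C,T}; cost 1
[col 1] ABQS: children AB:{A,C}, QS:{C,T} ∩→ {C}; cost 0
[col 2] AB: children A:{G}, B:{G} ∩→ {G}; cost 0
[col 2] QS: children Q:{G}, S:{C} ∪→ {C,G}; cost 1
[col 2] ABQS: children AB:{G}, QS:{C,G} ∩→ {G}; cost 0
[col 3] AB: children A:{A}, B:{T} ∪→ {A,T}; cost 1
[col 3] QS: children Q:{G}, S:{C} ∪→ {C,G}; cost 1
[col 3] ABQS: children AB:{A,T}, QS:{C,G} ∪→ {A,C,G,T}; cost 1
per-site changes: [2, 2, 1, 3]; total = 8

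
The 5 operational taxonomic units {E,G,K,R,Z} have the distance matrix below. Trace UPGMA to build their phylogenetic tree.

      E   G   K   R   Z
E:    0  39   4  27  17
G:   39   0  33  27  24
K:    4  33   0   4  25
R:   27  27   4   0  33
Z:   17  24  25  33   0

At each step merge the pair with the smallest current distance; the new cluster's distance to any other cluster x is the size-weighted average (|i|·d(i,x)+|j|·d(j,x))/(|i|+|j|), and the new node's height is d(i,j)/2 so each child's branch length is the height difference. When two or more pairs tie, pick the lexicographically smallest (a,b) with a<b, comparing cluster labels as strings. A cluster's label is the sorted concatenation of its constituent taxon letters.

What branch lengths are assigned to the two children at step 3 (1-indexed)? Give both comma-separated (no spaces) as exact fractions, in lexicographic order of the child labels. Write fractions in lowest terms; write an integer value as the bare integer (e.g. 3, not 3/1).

1. join E+K (d=4) ⇒ EK; edges |E|=2, |K|=2
  updated: d(EK,G)=36, d(EK,R)=31/2, d(EK,Z)=21
2. join EK+R (d=31/2) ⇒ EKR; edges |EK|=23/4, |R|=31/4
  updated: d(EKR,G)=33, d(EKR,Z)=25
3. join G+Z (d=24) ⇒ GZ; edges |G|=12, |Z|=12
  updated: d(EKR,GZ)=29
4. join EKR+GZ (d=29) ⇒ EGKRZ; edges |EKR|=27/4, |GZ|=5/2
final tree: (((E:2,K:2):23/4,R:31/4):27/4,(G:12,Z:12):5/2)
total length: 203/4

12,12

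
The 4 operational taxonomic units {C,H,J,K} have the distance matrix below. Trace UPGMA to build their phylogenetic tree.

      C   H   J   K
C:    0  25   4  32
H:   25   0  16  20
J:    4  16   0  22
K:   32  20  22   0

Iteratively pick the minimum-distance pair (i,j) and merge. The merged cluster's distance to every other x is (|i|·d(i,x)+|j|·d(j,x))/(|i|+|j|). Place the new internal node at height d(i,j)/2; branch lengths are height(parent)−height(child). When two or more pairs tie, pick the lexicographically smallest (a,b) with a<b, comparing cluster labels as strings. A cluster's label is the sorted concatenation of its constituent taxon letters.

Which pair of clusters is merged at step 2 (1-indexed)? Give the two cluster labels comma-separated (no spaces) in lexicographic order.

H,K

iteration 1: select C,J (d=4); attach at lengths (2, 2); label the merged cluster CJ
  updated: d(CJ,H)=41/2, d(CJ,K)=27
iteration 2: select H,K (d=20); attach at lengths (10, 10); label the merged cluster HK
  updated: d(CJ,HK)=95/4
iteration 3: select CJ,HK (d=95/4); attach at lengths (79/8, 15/8); label the merged cluster CHJK
final tree: ((C:2,J:2):79/8,(H:10,K:10):15/8)
total length: 143/4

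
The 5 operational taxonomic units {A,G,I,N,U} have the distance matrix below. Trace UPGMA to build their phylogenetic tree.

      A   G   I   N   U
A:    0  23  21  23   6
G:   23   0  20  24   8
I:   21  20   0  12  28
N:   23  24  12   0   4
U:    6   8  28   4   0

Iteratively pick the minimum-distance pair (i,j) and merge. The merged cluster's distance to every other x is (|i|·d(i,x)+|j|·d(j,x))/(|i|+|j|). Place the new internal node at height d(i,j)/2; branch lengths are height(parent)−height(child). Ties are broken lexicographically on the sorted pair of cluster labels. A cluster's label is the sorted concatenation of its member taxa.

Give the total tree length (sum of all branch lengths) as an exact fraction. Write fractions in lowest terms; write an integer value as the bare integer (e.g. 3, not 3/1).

116/3

step 1: merge (N,U) at d=4; branch lengths N→2, U→2; new cluster NU
  updated: d(A,NU)=29/2, d(G,NU)=16, d(I,NU)=20
step 2: merge (A,NU) at d=29/2; branch lengths A→29/4, NU→21/4; new cluster ANU
  updated: d(ANU,G)=55/3, d(ANU,I)=61/3
step 3: merge (ANU,G) at d=55/3; branch lengths ANU→23/12, G→55/6; new cluster AGNU
  updated: d(AGNU,I)=81/4
step 4: merge (AGNU,I) at d=81/4; branch lengths AGNU→23/24, I→81/8; new cluster AGINU
final tree: (((A:29/4,(N:2,U:2):21/4):23/12,G:55/6):23/24,I:81/8)
total length: 116/3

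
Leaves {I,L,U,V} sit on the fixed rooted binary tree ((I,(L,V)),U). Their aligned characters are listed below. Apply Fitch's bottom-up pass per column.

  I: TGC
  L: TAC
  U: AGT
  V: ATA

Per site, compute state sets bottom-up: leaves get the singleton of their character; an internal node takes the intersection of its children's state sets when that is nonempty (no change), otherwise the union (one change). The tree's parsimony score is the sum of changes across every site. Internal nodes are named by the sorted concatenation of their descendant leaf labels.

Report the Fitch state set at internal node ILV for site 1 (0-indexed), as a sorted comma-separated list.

site 0, node LV: L={T} ∪ V={A} → {A,T} (+1)
site 0, node ILV: I={T} ∩ LV={A,T} → {T} (+0)
site 0, node ILUV: ILV={T} ∪ U={A} → {A,T} (+1)
site 1, node LV: L={A} ∪ V={T} → {A,T} (+1)
site 1, node ILV: I={G} ∪ LV={A,T} → {A,G,T} (+1)
site 1, node ILUV: ILV={A,G,T} ∩ U={G} → {G} (+0)
site 2, node LV: L={C} ∪ V={A} → {A,C} (+1)
site 2, node ILV: I={C} ∩ LV={A,C} → {C} (+0)
site 2, node ILUV: ILV={C} ∪ U={T} → {C,T} (+1)
per-site changes: [2, 2, 2]; total = 6

A,G,T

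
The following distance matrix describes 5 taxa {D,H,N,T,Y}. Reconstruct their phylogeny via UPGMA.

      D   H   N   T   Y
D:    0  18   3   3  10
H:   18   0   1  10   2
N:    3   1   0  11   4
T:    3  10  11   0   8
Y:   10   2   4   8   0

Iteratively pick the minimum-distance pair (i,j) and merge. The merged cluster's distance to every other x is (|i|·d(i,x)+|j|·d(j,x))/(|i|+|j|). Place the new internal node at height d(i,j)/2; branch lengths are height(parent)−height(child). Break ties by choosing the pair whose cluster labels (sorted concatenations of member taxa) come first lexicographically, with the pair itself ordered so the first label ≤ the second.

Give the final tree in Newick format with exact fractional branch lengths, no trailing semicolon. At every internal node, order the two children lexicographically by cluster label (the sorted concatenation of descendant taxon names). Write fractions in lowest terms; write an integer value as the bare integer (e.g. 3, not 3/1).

step 1: merge (H,N) at d=1; branch lengths H→1/2, N→1/2; new cluster HN
  updated: d(D,HN)=21/2, d(HN,T)=21/2, d(HN,Y)=3
step 2: merge (D,T) at d=3; branch lengths D→3/2, T→3/2; new cluster DT
  updated: d(DT,HN)=21/2, d(DT,Y)=9
step 3: merge (HN,Y) at d=3; branch lengths HN→1, Y→3/2; new cluster HNY
  updated: d(DT,HNY)=10
step 4: merge (DT,HNY) at d=10; branch lengths DT→7/2, HNY→7/2; new cluster DHNTY
final tree: ((D:3/2,T:3/2):7/2,((H:1/2,N:1/2):1,Y:3/2):7/2)
total length: 27/2

((D:3/2,T:3/2):7/2,((H:1/2,N:1/2):1,Y:3/2):7/2)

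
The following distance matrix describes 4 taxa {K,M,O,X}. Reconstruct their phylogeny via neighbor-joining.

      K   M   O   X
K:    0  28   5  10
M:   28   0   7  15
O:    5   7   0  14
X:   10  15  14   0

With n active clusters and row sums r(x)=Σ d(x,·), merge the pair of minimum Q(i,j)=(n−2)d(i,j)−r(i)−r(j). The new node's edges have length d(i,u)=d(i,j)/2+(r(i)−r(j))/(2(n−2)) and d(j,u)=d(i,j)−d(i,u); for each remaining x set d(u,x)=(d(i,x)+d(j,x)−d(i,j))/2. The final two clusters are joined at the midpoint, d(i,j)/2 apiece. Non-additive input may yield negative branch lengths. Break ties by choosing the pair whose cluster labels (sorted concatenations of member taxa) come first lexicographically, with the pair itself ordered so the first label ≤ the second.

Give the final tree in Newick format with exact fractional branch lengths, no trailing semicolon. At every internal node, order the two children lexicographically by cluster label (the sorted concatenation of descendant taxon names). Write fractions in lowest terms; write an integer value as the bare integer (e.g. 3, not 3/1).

(((K:6,X:4):7,M:19/2):-5/4,O:-5/4)

step 1: merge (K,X) at d=10, Q=-62; branch lengths K→6, X→4; new cluster KX
  updated: d(KX,M)=33/2, d(KX,O)=9/2
step 2: merge (KX,M) at d=33/2, Q=-28; branch lengths KX→7, M→19/2; new cluster KMX
  updated: d(KMX,O)=-5/2
step 3: merge (KMX,O) at d=-5/2; branch lengths KMX→-5/4, O→-5/4; new cluster KMOX
final tree: (((K:6,X:4):7,M:19/2):-5/4,O:-5/4)
total length: 24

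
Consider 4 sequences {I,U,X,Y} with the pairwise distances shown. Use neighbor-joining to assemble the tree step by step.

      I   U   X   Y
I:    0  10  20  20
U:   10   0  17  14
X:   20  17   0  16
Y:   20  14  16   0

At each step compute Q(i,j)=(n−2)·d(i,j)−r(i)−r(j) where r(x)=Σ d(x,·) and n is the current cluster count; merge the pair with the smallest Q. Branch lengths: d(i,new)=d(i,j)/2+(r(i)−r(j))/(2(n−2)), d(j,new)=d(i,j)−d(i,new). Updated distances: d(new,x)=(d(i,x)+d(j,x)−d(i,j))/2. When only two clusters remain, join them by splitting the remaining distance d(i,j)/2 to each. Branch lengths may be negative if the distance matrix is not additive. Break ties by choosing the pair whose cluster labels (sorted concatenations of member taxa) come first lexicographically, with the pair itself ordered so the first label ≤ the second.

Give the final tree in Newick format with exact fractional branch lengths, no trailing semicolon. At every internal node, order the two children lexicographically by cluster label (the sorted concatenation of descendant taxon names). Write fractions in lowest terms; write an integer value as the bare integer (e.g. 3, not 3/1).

(((I:29/4,U:11/4):19/4,X:35/4):29/8,Y:29/8)

iteration 1: select I,U (d=10, Q=-71); attach at lengths (29/4, 11/4); label the merged cluster IU
  updated: d(IU,X)=27/2, d(IU,Y)=12
iteration 2: select IU,X (d=27/2, Q=-83/2); attach at lengths (19/4, 35/4); label the merged cluster IUX
  updated: d(IUX,Y)=29/4
iteration 3: select IUX,Y (d=29/4); attach at lengths (29/8, 29/8); label the merged cluster IUXY
final tree: (((I:29/4,U:11/4):19/4,X:35/4):29/8,Y:29/8)
total length: 123/4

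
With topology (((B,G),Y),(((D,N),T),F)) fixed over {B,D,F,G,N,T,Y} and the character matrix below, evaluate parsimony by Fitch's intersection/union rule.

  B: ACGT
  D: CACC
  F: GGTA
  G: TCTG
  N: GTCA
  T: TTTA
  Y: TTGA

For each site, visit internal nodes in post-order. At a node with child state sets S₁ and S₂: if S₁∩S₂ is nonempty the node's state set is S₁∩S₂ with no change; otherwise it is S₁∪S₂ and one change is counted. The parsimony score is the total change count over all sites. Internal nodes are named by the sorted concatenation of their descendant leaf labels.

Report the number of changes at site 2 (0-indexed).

3

BG@0: {A} ∪ {T} = {A,T} (union, +1)
BGY@0: {A,T} ∩ {T} = {T} (intersection, +0)
DN@0: {C} ∪ {G} = {C,G} (union, +1)
DNT@0: {C,G} ∪ {T} = {C,G,T} (union, +1)
DFNT@0: {C,G,T} ∩ {G} = {G} (intersection, +0)
BDFGNTY@0: {T} ∪ {G} = {G,T} (union, +1)
BG@1: {C} ∩ {C} = {C} (intersection, +0)
BGY@1: {C} ∪ {T} = {C,T} (union, +1)
DN@1: {A} ∪ {T} = {A,T} (union, +1)
DNT@1: {A,T} ∩ {T} = {T} (intersection, +0)
DFNT@1: {T} ∪ {G} = {G,T} (union, +1)
BDFGNTY@1: {C,T} ∩ {G,T} = {T} (intersection, +0)
BG@2: {G} ∪ {T} = {G,T} (union, +1)
BGY@2: {G,T} ∩ {G} = {G} (intersection, +0)
DN@2: {C} ∩ {C} = {C} (intersection, +0)
DNT@2: {C} ∪ {T} = {C,T} (union, +1)
DFNT@2: {C,T} ∩ {T} = {T} (intersection, +0)
BDFGNTY@2: {G} ∪ {T} = {G,T} (union, +1)
BG@3: {T} ∪ {G} = {G,T} (union, +1)
BGY@3: {G,T} ∪ {A} = {A,G,T} (union, +1)
DN@3: {C} ∪ {A} = {A,C} (union, +1)
DNT@3: {A,C} ∩ {A} = {A} (intersection, +0)
DFNT@3: {A} ∩ {A} = {A} (intersection, +0)
BDFGNTY@3: {A,G,T} ∩ {A} = {A} (intersection, +0)
per-site changes: [4, 3, 3, 3]; total = 13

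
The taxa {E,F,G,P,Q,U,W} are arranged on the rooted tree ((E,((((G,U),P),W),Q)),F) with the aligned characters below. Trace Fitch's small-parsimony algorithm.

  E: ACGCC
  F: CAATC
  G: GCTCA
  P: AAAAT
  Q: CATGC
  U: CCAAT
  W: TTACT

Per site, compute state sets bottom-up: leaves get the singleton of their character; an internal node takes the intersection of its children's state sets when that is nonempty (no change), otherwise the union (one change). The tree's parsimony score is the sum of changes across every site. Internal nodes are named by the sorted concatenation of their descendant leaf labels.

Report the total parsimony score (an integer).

16

[col 0] GU: children G:{G}, U:{C} ∪→ {C,G}; cost 1
[col 0] GPU: children GU:{C,G}, P:{A} ∪→ {A,C,G}; cost 1
[col 0] GPUW: children GPU:{A,C,G}, W:{T} ∪→ {A,C,G,T}; cost 1
[col 0] GPQUW: children GPUW:{A,C,G,T}, Q:{C} ∩→ {C}; cost 0
[col 0] EGPQUW: children E:{A}, GPQUW:{C} ∪→ {A,C}; cost 1
[col 0] EFGPQUW: children EGPQUW:{A,C}, F:{C} ∩→ {C}; cost 0
[col 1] GU: children G:{C}, U:{C} ∩→ {C}; cost 0
[col 1] GPU: children GU:{C}, P:{A} ∪→ {A,C}; cost 1
[col 1] GPUW: children GPU:{A,C}, W:{T} ∪→ {A,C,T}; cost 1
[col 1] GPQUW: children GPUW:{A,C,T}, Q:{A} ∩→ {A}; cost 0
[col 1] EGPQUW: children E:{C}, GPQUW:{A} ∪→ {A,C}; cost 1
[col 1] EFGPQUW: children EGPQUW:{A,C}, F:{A} ∩→ {A}; cost 0
[col 2] GU: children G:{T}, U:{A} ∪→ {A,T}; cost 1
[col 2] GPU: children GU:{A,T}, P:{A} ∩→ {A}; cost 0
[col 2] GPUW: children GPU:{A}, W:{A} ∩→ {A}; cost 0
[col 2] GPQUW: children GPUW:{A}, Q:{T} ∪→ {A,T}; cost 1
[col 2] EGPQUW: children E:{G}, GPQUW:{A,T} ∪→ {A,G,T}; cost 1
[col 2] EFGPQUW: children EGPQUW:{A,G,T}, F:{A} ∩→ {A}; cost 0
[col 3] GU: children G:{C}, U:{A} ∪→ {A,C}; cost 1
[col 3] GPU: children GU:{A,C}, P:{A} ∩→ {A}; cost 0
[col 3] GPUW: children GPU:{A}, W:{C} ∪→ {A,C}; cost 1
[col 3] GPQUW: children GPUW:{A,C}, Q:{G} ∪→ {A,C,G}; cost 1
[col 3] EGPQUW: children E:{C}, GPQUW:{A,C,G} ∩→ {C}; cost 0
[col 3] EFGPQUW: children EGPQUW:{C}, F:{T} ∪→ {C,T}; cost 1
[col 4] GU: children G:{A}, U:{T} ∪→ {A,T}; cost 1
[col 4] GPU: children GU:{A,T}, P:{T} ∩→ {T}; cost 0
[col 4] GPUW: children GPU:{T}, W:{T} ∩→ {T}; cost 0
[col 4] GPQUW: children GPUW:{T}, Q:{C} ∪→ {C,T}; cost 1
[col 4] EGPQUW: children E:{C}, GPQUW:{C,T} ∩→ {C}; cost 0
[col 4] EFGPQUW: children EGPQUW:{C}, F:{C} ∩→ {C}; cost 0
per-site changes: [4, 3, 3, 4, 2]; total = 16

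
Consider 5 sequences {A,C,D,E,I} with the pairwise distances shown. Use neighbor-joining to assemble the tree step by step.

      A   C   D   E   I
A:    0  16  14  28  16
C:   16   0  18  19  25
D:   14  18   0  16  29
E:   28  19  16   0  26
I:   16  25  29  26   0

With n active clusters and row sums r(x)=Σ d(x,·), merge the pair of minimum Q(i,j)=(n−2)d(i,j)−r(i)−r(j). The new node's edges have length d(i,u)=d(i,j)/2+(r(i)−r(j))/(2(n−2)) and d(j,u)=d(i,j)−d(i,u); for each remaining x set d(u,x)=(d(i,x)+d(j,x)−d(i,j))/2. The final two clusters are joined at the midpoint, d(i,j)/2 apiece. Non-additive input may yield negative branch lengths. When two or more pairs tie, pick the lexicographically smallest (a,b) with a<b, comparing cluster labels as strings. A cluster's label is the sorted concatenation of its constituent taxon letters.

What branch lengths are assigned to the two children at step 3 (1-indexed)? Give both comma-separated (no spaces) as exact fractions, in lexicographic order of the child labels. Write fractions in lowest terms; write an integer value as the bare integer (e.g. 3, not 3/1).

iteration 1: select A,I (d=16, Q=-122); attach at lengths (13/3, 35/3); label the merged cluster AI
  updated: d(AI,C)=25/2, d(AI,D)=27/2, d(AI,E)=19
iteration 2: select AI,C (d=25/2, Q=-139/2); attach at lengths (41/8, 59/8); label the merged cluster ACI
  updated: d(ACI,D)=19/2, d(ACI,E)=51/4
iteration 3: select ACI,D (d=19/2, Q=-153/4); attach at lengths (25/8, 51/8); label the merged cluster ACDI
  updated: d(ACDI,E)=77/8
iteration 4: select ACDI,E (d=77/8); attach at lengths (77/16, 77/16); label the merged cluster ACDEI
final tree: ((((A:13/3,I:35/3):41/8,C:59/8):25/8,D:51/8):77/16,E:77/16)
total length: 381/8

25/8,51/8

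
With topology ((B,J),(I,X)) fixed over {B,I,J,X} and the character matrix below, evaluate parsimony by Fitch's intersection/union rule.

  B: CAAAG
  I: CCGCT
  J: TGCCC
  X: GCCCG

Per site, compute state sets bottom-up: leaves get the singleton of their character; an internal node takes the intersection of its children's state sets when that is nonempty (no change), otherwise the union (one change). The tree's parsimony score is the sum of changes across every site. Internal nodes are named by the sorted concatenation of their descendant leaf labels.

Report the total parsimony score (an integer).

[col 0] BJ: children B:{C}, J:{T} ∪→ {C,T}; cost 1
[col 0] IX: children I:{C}, X:{G} ∪→ {C,G}; cost 1
[col 0] BIJX: children BJ:{C,T}, IX:{C,G} ∩→ {C}; cost 0
[col 1] BJ: children B:{A}, J:{G} ∪→ {A,G}; cost 1
[col 1] IX: children I:{C}, X:{C} ∩→ {C}; cost 0
[col 1] BIJX: children BJ:{A,G}, IX:{C} ∪→ {A,C,G}; cost 1
[col 2] BJ: children B:{A}, J:{C} ∪→ {A,C}; cost 1
[col 2] IX: children I:{G}, X:{C} ∪→ {C,G}; cost 1
[col 2] BIJX: children BJ:{A,C}, IX:{C,G} ∩→ {C}; cost 0
[col 3] BJ: children B:{A}, J:{C} ∪→ {A,C}; cost 1
[col 3] IX: children I:{C}, X:{C} ∩→ {C}; cost 0
[col 3] BIJX: children BJ:{A,C}, IX:{C} ∩→ {C}; cost 0
[col 4] BJ: children B:{G}, J:{C} ∪→ {C,G}; cost 1
[col 4] IX: children I:{T}, X:{G} ∪→ {G,T}; cost 1
[col 4] BIJX: children BJ:{C,G}, IX:{G,T} ∩→ {G}; cost 0
per-site changes: [2, 2, 2, 1, 2]; total = 9

9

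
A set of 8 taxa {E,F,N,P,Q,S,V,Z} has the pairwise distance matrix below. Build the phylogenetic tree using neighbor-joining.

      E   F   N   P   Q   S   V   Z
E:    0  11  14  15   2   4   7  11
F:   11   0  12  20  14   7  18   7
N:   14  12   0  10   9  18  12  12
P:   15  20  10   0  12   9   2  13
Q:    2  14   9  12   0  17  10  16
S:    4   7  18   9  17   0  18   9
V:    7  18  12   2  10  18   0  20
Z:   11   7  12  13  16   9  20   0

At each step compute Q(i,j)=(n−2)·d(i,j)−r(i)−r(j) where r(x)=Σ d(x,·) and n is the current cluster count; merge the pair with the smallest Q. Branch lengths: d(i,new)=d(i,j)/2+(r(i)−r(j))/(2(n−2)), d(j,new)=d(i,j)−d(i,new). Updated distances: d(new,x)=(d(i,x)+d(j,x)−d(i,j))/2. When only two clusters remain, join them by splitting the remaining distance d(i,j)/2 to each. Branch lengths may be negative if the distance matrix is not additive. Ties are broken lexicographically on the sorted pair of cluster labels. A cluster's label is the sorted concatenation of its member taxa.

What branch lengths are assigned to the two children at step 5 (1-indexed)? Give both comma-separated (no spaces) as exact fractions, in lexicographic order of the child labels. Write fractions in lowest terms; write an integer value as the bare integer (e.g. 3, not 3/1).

iteration 1: select P,V (d=2, Q=-156); attach at lengths (1/2, 3/2); label the merged cluster PV
  updated: d(E,PV)=10, d(F,PV)=18, d(N,PV)=10, d(PV,Q)=10, d(PV,S)=25/2, d(PV,Z)=31/2
iteration 2: select E,Q (d=2, Q=-110); attach at lengths (-3/5, 13/5); label the merged cluster EQ
  updated: d(EQ,F)=23/2, d(EQ,N)=21/2, d(EQ,PV)=9, d(EQ,S)=19/2, d(EQ,Z)=25/2
iteration 3: select N,PV (d=10, Q=-175/2); attach at lengths (75/16, 85/16); label the merged cluster NPV
  updated: d(EQ,NPV)=19/4, d(F,NPV)=10, d(NPV,S)=41/4, d(NPV,Z)=35/4
iteration 4: select EQ,NPV (d=19/4, Q=-231/4); attach at lengths (25/8, 13/8); label the merged cluster ENPQV
  updated: d(ENPQV,F)=67/8, d(ENPQV,S)=15/2, d(ENPQV,Z)=33/4
iteration 5: select ENPQV,S (d=15/2, Q=-261/8); attach at lengths (125/32, 115/32); label the merged cluster ENPQSV
  updated: d(ENPQSV,F)=63/16, d(ENPQSV,Z)=39/8
iteration 6: select ENPQSV,F (d=63/16, Q=-253/16); attach at lengths (29/32, 97/32); label the merged cluster EFNPQSV
  updated: d(EFNPQSV,Z)=127/32
iteration 7: select EFNPQSV,Z (d=127/32); attach at lengths (127/64, 127/64); label the merged cluster EFNPQSVZ
final tree: (((((E:-3/5,Q:13/5):25/8,(N:75/16,(P:1/2,V:3/2):85/16):13/8):125/32,S:115/32):29/32,F:97/32):127/64,Z:127/64)
total length: 1093/32

125/32,115/32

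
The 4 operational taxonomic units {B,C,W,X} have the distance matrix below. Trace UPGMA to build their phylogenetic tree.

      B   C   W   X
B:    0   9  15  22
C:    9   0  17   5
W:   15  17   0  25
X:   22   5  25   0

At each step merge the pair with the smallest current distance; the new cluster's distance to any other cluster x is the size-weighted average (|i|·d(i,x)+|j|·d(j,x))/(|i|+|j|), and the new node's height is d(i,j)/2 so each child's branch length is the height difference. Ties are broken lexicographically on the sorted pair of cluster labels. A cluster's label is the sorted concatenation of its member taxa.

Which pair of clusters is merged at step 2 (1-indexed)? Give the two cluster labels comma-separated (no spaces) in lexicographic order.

B,W

step 1: merge (C,X) at d=5; branch lengths C→5/2, X→5/2; new cluster CX
  updated: d(B,CX)=31/2, d(CX,W)=21
step 2: merge (B,W) at d=15; branch lengths B→15/2, W→15/2; new cluster BW
  updated: d(BW,CX)=73/4
step 3: merge (BW,CX) at d=73/4; branch lengths BW→13/8, CX→53/8; new cluster BCWX
final tree: ((B:15/2,W:15/2):13/8,(C:5/2,X:5/2):53/8)
total length: 113/4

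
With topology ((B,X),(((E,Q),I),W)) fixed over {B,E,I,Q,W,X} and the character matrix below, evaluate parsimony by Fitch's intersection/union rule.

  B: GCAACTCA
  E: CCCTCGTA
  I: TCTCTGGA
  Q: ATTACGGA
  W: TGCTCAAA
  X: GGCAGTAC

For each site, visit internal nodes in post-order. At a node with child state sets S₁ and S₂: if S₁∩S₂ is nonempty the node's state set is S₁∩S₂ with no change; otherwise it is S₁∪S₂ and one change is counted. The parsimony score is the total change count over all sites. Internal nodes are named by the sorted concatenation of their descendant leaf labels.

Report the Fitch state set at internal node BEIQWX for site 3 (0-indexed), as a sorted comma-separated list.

site 0, node BX: B={G} ∩ X={G} → {G} (+0)
site 0, node EQ: E={C} ∪ Q={A} → {A,C} (+1)
site 0, node EIQ: EQ={A,C} ∪ I={T} → {A,C,T} (+1)
site 0, node EIQW: EIQ={A,C,T} ∩ W={T} → {T} (+0)
site 0, node BEIQWX: BX={G} ∪ EIQW={T} → {G,T} (+1)
site 1, node BX: B={C} ∪ X={G} → {C,G} (+1)
site 1, node EQ: E={C} ∪ Q={T} → {C,T} (+1)
site 1, node EIQ: EQ={C,T} ∩ I={C} → {C} (+0)
site 1, node EIQW: EIQ={C} ∪ W={G} → {C,G} (+1)
site 1, node BEIQWX: BX={C,G} ∩ EIQW={C,G} → {C,G} (+0)
site 2, node BX: B={A} ∪ X={C} → {A,C} (+1)
site 2, node EQ: E={C} ∪ Q={T} → {C,T} (+1)
site 2, node EIQ: EQ={C,T} ∩ I={T} → {T} (+0)
site 2, node EIQW: EIQ={T} ∪ W={C} → {C,T} (+1)
site 2, node BEIQWX: BX={A,C} ∩ EIQW={C,T} → {C} (+0)
site 3, node BX: B={A} ∩ X={A} → {A} (+0)
site 3, node EQ: E={T} ∪ Q={A} → {A,T} (+1)
site 3, node EIQ: EQ={A,T} ∪ I={C} → {A,C,T} (+1)
site 3, node EIQW: EIQ={A,C,T} ∩ W={T} → {T} (+0)
site 3, node BEIQWX: BX={A} ∪ EIQW={T} → {A,T} (+1)
site 4, node BX: B={C} ∪ X={G} → {C,G} (+1)
site 4, node EQ: E={C} ∩ Q={C} → {C} (+0)
site 4, node EIQ: EQ={C} ∪ I={T} → {C,T} (+1)
site 4, node EIQW: EIQ={C,T} ∩ W={C} → {C} (+0)
site 4, node BEIQWX: BX={C,G} ∩ EIQW={C} → {C} (+0)
site 5, node BX: B={T} ∩ X={T} → {T} (+0)
site 5, node EQ: E={G} ∩ Q={G} → {G} (+0)
site 5, node EIQ: EQ={G} ∩ I={G} → {G} (+0)
site 5, node EIQW: EIQ={G} ∪ W={A} → {A,G} (+1)
site 5, node BEIQWX: BX={T} ∪ EIQW={A,G} → {A,G,T} (+1)
site 6, node BX: B={C} ∪ X={A} → {A,C} (+1)
site 6, node EQ: E={T} ∪ Q={G} → {G,T} (+1)
site 6, node EIQ: EQ={G,T} ∩ I={G} → {G} (+0)
site 6, node EIQW: EIQ={G} ∪ W={A} → {A,G} (+1)
site 6, node BEIQWX: BX={A,C} ∩ EIQW={A,G} → {A} (+0)
site 7, node BX: B={A} ∪ X={C} → {A,C} (+1)
site 7, node EQ: E={A} ∩ Q={A} → {A} (+0)
site 7, node EIQ: EQ={A} ∩ I={A} → {A} (+0)
site 7, node EIQW: EIQ={A} ∩ W={A} → {A} (+0)
site 7, node BEIQWX: BX={A,C} ∩ EIQW={A} → {A} (+0)
per-site changes: [3, 3, 3, 3, 2, 2, 3, 1]; total = 20

A,T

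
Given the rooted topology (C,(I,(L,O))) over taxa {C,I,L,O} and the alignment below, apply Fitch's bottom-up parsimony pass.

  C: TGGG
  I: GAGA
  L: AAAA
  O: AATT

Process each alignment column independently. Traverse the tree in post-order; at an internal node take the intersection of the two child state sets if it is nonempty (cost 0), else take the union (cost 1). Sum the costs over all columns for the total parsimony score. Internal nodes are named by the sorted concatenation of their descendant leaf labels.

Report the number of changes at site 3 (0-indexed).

2

[col 0] LO: children L:{A}, O:{A} ∩→ {A}; cost 0
[col 0] ILO: children I:{G}, LO:{A} ∪→ {A,G}; cost 1
[col 0] CILO: children C:{T}, ILO:{A,G} ∪→ {A,G,T}; cost 1
[col 1] LO: children L:{A}, O:{A} ∩→ {A}; cost 0
[col 1] ILO: children I:{A}, LO:{A} ∩→ {A}; cost 0
[col 1] CILO: children C:{G}, ILO:{A} ∪→ {A,G}; cost 1
[col 2] LO: children L:{A}, O:{T} ∪→ {A,T}; cost 1
[col 2] ILO: children I:{G}, LO:{A,T} ∪→ {A,G,T}; cost 1
[col 2] CILO: children C:{G}, ILO:{A,G,T} ∩→ {G}; cost 0
[col 3] LO: children L:{A}, O:{T} ∪→ {A,T}; cost 1
[col 3] ILO: children I:{A}, LO:{A,T} ∩→ {A}; cost 0
[col 3] CILO: children C:{G}, ILO:{A} ∪→ {A,G}; cost 1
per-site changes: [2, 1, 2, 2]; total = 7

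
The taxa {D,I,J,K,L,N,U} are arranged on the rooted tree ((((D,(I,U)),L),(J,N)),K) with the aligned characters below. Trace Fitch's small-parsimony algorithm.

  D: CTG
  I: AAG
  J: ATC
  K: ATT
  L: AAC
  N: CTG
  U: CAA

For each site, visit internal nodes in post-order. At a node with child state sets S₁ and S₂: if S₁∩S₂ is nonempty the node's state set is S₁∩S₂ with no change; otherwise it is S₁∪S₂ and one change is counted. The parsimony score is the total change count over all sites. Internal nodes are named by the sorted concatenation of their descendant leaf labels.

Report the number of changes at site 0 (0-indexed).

3

site 0, node IU: I={A} ∪ U={C} → {A,C} (+1)
site 0, node DIU: D={C} ∩ IU={A,C} → {C} (+0)
site 0, node DILU: DIU={C} ∪ L={A} → {A,C} (+1)
site 0, node JN: J={A} ∪ N={C} → {A,C} (+1)
site 0, node DIJLNU: DILU={A,C} ∩ JN={A,C} → {A,C} (+0)
site 0, node DIJKLNU: DIJLNU={A,C} ∩ K={A} → {A} (+0)
site 1, node IU: I={A} ∩ U={A} → {A} (+0)
site 1, node DIU: D={T} ∪ IU={A} → {A,T} (+1)
site 1, node DILU: DIU={A,T} ∩ L={A} → {A} (+0)
site 1, node JN: J={T} ∩ N={T} → {T} (+0)
site 1, node DIJLNU: DILU={A} ∪ JN={T} → {A,T} (+1)
site 1, node DIJKLNU: DIJLNU={A,T} ∩ K={T} → {T} (+0)
site 2, node IU: I={G} ∪ U={A} → {A,G} (+1)
site 2, node DIU: D={G} ∩ IU={A,G} → {G} (+0)
site 2, node DILU: DIU={G} ∪ L={C} → {C,G} (+1)
site 2, node JN: J={C} ∪ N={G} → {C,G} (+1)
site 2, node DIJLNU: DILU={C,G} ∩ JN={C,G} → {C,G} (+0)
site 2, node DIJKLNU: DIJLNU={C,G} ∪ K={T} → {C,G,T} (+1)
per-site changes: [3, 2, 4]; total = 9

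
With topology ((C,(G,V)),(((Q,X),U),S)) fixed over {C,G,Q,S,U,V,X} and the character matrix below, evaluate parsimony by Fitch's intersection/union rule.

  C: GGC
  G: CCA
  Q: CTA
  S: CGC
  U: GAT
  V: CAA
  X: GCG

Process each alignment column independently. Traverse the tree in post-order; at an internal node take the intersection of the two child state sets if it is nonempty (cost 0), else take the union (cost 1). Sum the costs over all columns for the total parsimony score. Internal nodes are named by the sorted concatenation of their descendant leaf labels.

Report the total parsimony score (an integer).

[col 0] GV: children G:{C}, V:{C} ∩→ {C}; cost 0
[col 0] CGV: children C:{G}, GV:{C} ∪→ {C,G}; cost 1
[col 0] QX: children Q:{C}, X:{G} ∪→ {C,G}; cost 1
[col 0] QUX: children QX:{C,G}, U:{G} ∩→ {G}; cost 0
[col 0] QSUX: children QUX:{G}, S:{C} ∪→ {C,G}; cost 1
[col 0] CGQSUVX: children CGV:{C,G}, QSUX:{C,G} ∩→ {C,G}; cost 0
[col 1] GV: children G:{C}, V:{A} ∪→ {A,C}; cost 1
[col 1] CGV: children C:{G}, GV:{A,C} ∪→ {A,C,G}; cost 1
[col 1] QX: children Q:{T}, X:{C} ∪→ {C,T}; cost 1
[col 1] QUX: children QX:{C,T}, U:{A} ∪→ {A,C,T}; cost 1
[col 1] QSUX: children QUX:{A,C,T}, S:{G} ∪→ {A,C,G,T}; cost 1
[col 1] CGQSUVX: children CGV:{A,C,G}, QSUX:{A,C,G,T} ∩→ {A,C,G}; cost 0
[col 2] GV: children G:{A}, V:{A} ∩→ {A}; cost 0
[col 2] CGV: children C:{C}, GV:{A} ∪→ {A,C}; cost 1
[col 2] QX: children Q:{A}, X:{G} ∪→ {A,G}; cost 1
[col 2] QUX: children QX:{A,G}, U:{T} ∪→ {A,G,T}; cost 1
[col 2] QSUX: children QUX:{A,G,T}, S:{C} ∪→ {A,C,G,T}; cost 1
[col 2] CGQSUVX: children CGV:{A,C}, QSUX:{A,C,G,T} ∩→ {A,C}; cost 0
per-site changes: [3, 5, 4]; total = 12

12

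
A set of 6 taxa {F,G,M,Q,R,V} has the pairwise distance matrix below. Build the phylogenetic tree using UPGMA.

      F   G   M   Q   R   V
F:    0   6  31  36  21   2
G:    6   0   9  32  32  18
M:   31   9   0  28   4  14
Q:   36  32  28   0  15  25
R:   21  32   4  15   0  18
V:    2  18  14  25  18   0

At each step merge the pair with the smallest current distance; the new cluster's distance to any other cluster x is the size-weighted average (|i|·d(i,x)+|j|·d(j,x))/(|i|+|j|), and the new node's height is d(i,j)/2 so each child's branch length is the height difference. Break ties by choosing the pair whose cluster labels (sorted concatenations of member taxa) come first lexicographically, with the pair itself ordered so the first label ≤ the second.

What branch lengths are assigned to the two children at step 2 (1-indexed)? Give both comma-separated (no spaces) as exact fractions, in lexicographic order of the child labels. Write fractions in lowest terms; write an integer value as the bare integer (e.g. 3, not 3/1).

1. join F+V (d=2) ⇒ FV; edges |F|=1, |V|=1
  updated: d(FV,G)=12, d(FV,M)=45/2, d(FV,Q)=61/2, d(FV,R)=39/2
2. join M+R (d=4) ⇒ MR; edges |M|=2, |R|=2
  updated: d(FV,MR)=21, d(G,MR)=41/2, d(MR,Q)=43/2
3. join FV+G (d=12) ⇒ FGV; edges |FV|=5, |G|=6
  updated: d(FGV,MR)=125/6, d(FGV,Q)=31
4. join FGV+MR (d=125/6) ⇒ FGMRV; edges |FGV|=53/12, |MR|=101/12
  updated: d(FGMRV,Q)=136/5
5. join FGMRV+Q (d=136/5) ⇒ FGMQRV; edges |FGMRV|=191/60, |Q|=68/5
final tree: ((((F:1,V:1):5,G:6):53/12,(M:2,R:2):101/12):191/60,Q:68/5)
total length: 2797/60

2,2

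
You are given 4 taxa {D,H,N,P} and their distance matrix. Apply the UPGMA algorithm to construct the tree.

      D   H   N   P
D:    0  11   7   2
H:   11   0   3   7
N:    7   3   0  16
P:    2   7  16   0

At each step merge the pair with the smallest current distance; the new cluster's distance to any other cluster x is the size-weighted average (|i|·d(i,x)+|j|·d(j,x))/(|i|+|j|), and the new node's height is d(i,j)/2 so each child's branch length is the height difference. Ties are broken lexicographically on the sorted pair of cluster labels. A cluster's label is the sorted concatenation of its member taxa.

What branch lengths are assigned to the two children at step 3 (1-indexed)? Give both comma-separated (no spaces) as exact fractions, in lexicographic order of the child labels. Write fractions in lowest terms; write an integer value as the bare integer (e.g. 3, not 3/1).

1. join D+P (d=2) ⇒ DP; edges |D|=1, |P|=1
  updated: d(DP,H)=9, d(DP,N)=23/2
2. join H+N (d=3) ⇒ HN; edges |H|=3/2, |N|=3/2
  updated: d(DP,HN)=41/4
3. join DP+HN (d=41/4) ⇒ DHNP; edges |DP|=33/8, |HN|=29/8
final tree: ((D:1,P:1):33/8,(H:3/2,N:3/2):29/8)
total length: 51/4

33/8,29/8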